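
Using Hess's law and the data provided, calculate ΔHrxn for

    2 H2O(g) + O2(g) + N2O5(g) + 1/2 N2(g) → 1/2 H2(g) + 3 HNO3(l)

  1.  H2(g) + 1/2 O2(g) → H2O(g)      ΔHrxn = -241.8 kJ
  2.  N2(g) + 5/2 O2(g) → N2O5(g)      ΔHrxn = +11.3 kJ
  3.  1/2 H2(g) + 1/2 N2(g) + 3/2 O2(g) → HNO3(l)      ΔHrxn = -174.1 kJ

eq. 1 reversed and × 2 (H2O(g) must end up as a reactant; scale by 2 for the 2 H2O(g)): (-2)·(-241.8) = +483.6 kJ
eq. 2 reversed (reverse to put N2O5(g) on the reactant side): -11.3 kJ
eq. 3 × 3 (×3 to match 3 HNO3(l) in the target): (3)·(-174.1) = -522.3 kJ
ΔHrxn = (+483.6) + (-11.3) + (-522.3) = -50.0 kJ

ΔHrxn = -50.0 kJ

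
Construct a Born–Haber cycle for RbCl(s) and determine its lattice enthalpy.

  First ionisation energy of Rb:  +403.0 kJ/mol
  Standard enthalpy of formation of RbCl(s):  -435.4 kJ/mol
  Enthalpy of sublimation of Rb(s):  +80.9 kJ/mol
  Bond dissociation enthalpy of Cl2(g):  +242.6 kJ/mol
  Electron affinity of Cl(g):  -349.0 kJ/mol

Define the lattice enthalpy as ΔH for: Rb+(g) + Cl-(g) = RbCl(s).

U = -691.6 kJ/mol

ΔHf° = 1·ΔHsub + 1·(ΣIE) + 1/2·D(Cl2) + 1·EA + U
-435.4 = 1·(+80.9) + 1·(+403.0) + 1/2·(+242.6) + 1·(-349.0) + U
U = -435.4 − (+256.2) = -691.6 kJ/mol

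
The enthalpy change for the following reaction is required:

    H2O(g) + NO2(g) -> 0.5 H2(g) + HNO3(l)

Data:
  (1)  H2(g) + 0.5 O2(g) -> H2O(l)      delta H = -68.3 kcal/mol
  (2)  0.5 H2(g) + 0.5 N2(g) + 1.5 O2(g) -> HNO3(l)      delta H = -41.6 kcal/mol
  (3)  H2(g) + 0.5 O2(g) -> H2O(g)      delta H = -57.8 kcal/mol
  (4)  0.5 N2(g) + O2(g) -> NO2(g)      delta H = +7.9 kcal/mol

(1): not needed (H2O(l) appears nowhere else).
(2) as written (HNO3(l) already on the product side): -41.6 kcal/mol
(3) reversed (H2O(g) must end up as a reactant): +57.8 kcal/mol
(4) reversed (reverse to put NO2(g) on the reactant side): -7.9 kcal/mol
delta H = (-41.6) + (+57.8) + (-7.9) = 8.3 kcal/mol

delta H = 8.3 kcal/mol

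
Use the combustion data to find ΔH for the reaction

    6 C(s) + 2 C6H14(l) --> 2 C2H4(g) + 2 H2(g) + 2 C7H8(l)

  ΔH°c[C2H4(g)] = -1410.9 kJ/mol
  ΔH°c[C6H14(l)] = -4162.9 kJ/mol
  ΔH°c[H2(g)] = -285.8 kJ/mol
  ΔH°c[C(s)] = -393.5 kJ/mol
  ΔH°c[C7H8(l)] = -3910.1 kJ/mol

ΔH = 526.8 kJ/mol

With combustion enthalpies, reactants minus products:
= [6·(-393.5) + 2·(-4162.9)] − [2·(-1410.9) + 2·(-285.8) + 2·(-3910.1)]
= 526.8 kJ/mol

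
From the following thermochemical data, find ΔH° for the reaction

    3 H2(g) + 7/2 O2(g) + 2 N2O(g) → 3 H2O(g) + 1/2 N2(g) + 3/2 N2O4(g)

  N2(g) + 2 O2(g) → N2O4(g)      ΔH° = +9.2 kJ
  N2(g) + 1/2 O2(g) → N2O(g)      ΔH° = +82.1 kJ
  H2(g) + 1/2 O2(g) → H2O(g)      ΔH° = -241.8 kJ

ΔH° = -875.8 kJ

equation 1 × 3/2: (3/2)·(+9.2) = +13.8 kJ
equation 2 reversed and × 2: (-2)·(+82.1) = -164.2 kJ
equation 3 × 3: (3)·(-241.8) = -725.4 kJ
By Hess's law, ΔH° = (+13.8) + (-164.2) + (-725.4) = -875.8 kJ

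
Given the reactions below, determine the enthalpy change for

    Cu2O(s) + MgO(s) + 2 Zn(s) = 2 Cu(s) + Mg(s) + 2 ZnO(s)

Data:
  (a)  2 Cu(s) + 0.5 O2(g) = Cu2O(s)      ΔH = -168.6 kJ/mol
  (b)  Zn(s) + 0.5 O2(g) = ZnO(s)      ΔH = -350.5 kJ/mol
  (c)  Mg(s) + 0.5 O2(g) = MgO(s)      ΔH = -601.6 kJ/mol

(a) reversed (Cu2O(s) must end up as a reactant): +168.6 kJ/mol
(b) × 2 (scale by 2 for the 2 ZnO(s)): (2)·(-350.5) = -701.0 kJ/mol
(c) reversed (MgO(s) must end up as a reactant): +601.6 kJ/mol
ΔH = (-1)·(-168.6) + (2)·(-350.5) + (-1)·(-601.6) = 69.2 kJ/mol

ΔH = 69.2 kJ/mol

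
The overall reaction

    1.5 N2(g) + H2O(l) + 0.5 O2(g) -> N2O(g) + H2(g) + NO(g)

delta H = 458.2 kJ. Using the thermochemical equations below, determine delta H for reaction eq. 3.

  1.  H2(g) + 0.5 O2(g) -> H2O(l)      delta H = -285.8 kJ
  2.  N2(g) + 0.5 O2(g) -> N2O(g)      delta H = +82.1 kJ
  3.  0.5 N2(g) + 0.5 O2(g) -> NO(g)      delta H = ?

delta H = 90.3 kJ

eq. 1 reversed (H2O(l) must end up as a reactant): +285.8 kJ
eq. 2 as written (N2O(g) already on the product side): +82.1 kJ
eq. 3 as written (NO(g) already on the product side): contributes x
+458.2 = (+285.8) + (+82.1) + x
x = (+458.2 − (+367.9)) / (1) = 90.3 kJ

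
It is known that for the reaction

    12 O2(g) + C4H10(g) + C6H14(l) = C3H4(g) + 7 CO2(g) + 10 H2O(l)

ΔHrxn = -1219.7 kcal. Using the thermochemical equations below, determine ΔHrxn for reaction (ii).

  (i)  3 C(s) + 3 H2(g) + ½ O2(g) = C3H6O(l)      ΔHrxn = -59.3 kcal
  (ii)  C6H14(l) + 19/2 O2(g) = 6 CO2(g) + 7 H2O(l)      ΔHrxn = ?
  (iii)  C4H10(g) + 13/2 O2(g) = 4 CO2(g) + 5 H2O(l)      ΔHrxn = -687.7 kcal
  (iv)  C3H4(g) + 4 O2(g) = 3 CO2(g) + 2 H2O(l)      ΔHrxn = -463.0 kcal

ΔHrxn = -995.0 kcal

(i): not needed (H2(g) appears nowhere else).
(ii) as written (C6H14(l) already on the reactant side): contributes x
(iii) as written (C4H10(g) already on the reactant side): -687.7 kcal
(iv) reversed (C3H4(g) must end up as a product): +463.0 kcal
-1219.7 = (-687.7) + (+463.0) + x
x = (-1219.7 − (-224.7)) / (1) = -995.0 kcal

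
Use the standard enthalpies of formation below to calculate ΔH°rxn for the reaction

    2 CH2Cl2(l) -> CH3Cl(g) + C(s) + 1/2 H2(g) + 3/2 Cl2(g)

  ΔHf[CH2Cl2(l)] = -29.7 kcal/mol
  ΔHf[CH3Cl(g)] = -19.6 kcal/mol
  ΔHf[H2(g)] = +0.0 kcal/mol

ΔH°rxn = 39.8 kcal/mol

ΔH°rxn = Σ nΔHf°(products) − Σ nΔHf°(reactants).
Products: 1·(-19.6) + 1·(+0.0) + 1/2·(+0.0) + 3/2·(+0.0) = -19.6
Reactants: 2·(-29.7) = -59.4
ΔH°rxn = (-19.6) − (-59.4) = 39.8 kcal/mol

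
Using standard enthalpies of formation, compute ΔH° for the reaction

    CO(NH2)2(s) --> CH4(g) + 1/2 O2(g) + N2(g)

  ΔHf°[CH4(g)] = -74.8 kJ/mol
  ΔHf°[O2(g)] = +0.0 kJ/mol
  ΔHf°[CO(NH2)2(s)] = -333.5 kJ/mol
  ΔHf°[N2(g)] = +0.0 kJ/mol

ΔH° = 258.7 kJ/mol

Products: 1·(-74.8) + 1/2·(+0.0) + 1·(+0.0) = -74.8
Reactants: 1·(-333.5) = -333.5
ΔH° = (-74.8) − (-333.5) = 258.7 kJ/mol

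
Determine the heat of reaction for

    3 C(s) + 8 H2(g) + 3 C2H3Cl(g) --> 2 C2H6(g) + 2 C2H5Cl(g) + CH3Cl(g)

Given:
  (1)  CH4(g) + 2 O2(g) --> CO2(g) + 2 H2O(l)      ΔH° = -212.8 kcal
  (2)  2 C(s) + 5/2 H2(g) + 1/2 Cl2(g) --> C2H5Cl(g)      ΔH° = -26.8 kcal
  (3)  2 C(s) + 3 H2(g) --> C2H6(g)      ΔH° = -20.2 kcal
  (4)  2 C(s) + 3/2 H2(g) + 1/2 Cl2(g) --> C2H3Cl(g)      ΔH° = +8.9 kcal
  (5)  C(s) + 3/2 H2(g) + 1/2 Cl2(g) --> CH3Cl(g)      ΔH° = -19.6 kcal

(1): not needed (O2(g) appears nowhere else).
(2) × 2 (scale by 2 for the 2 C2H5Cl(g)): (2)·(-26.8) = -53.6 kcal
(3) × 2 (scale by 2 for the 2 C2H6(g)): (2)·(-20.2) = -40.4 kcal
(4) reversed and × 3 (reverse to put C2H3Cl(g) on the reactant side; ×3 to match 3 C2H3Cl(g) in the target): (-3)·(+8.9) = -26.7 kcal
(5) as written (CH3Cl(g) already on the product side): -19.6 kcal
Combining the equations, ΔH° = (2)·(-26.8) + (2)·(-20.2) + (-3)·(+8.9) + (1)·(-19.6) = -140.3 kcal

ΔH° = -140.3 kcal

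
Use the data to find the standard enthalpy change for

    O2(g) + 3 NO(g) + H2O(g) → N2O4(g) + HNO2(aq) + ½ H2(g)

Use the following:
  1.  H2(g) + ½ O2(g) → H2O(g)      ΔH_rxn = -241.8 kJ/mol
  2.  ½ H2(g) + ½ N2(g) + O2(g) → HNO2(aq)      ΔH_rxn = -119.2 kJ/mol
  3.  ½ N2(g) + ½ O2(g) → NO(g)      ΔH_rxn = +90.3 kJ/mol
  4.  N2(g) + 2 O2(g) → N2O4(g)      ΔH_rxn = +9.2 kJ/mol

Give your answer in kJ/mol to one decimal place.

ΔH_rxn = -139.1 kJ/mol

eq. 1 reversed: +241.8 kJ/mol
eq. 2 as written: -119.2 kJ/mol
eq. 3 reversed and × 3: (-3)·(+90.3) = -270.9 kJ/mol
eq. 4 as written: +9.2 kJ/mol
Summing the manipulated equations, ΔH_rxn = (-1)·(-241.8) + (1)·(-119.2) + (-3)·(+90.3) + (1)·(+9.2) = -139.1 kJ/mol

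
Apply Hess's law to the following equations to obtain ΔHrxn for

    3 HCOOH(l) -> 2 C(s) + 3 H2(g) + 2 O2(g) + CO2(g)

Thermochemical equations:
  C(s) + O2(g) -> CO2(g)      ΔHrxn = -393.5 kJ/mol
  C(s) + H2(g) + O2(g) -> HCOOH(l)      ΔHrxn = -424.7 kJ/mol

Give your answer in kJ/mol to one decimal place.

equation 1 as written: -393.5 kJ/mol
equation 2 reversed and × 3: (-3)·(-424.7) = +1274.1 kJ/mol
Summing the manipulated equations, ΔHrxn = (-393.5) + (+1274.1) = 880.6 kJ/mol

ΔHrxn = 880.6 kJ/mol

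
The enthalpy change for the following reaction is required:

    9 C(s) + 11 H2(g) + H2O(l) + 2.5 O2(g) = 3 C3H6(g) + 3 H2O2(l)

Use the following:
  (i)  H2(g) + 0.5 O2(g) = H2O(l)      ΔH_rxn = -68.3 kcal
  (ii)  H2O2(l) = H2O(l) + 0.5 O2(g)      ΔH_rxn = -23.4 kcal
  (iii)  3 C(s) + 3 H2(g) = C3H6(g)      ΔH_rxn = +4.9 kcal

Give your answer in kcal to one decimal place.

ΔH_rxn = -51.7 kcal

(i) × 2: (2)·(-68.3) = -136.6 kcal
(ii) reversed and × 3: (-3)·(-23.4) = +70.2 kcal
(iii) × 3: (3)·(+4.9) = +14.7 kcal
Summing the manipulated equations, ΔH_rxn = (2)·(-68.3) + (-3)·(-23.4) + (3)·(+4.9) = -51.7 kcal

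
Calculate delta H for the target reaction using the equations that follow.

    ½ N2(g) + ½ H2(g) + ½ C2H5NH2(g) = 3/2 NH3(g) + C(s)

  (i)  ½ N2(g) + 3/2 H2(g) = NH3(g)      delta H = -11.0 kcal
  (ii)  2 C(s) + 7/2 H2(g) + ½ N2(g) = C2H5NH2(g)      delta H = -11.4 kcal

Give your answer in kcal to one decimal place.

delta H = -10.8 kcal

(i) × 3/2: (3/2)·(-11.0) = -16.5 kcal
(ii) reversed and × 1/2: (-1/2)·(-11.4) = +5.7 kcal
delta H = (-16.5) + (+5.7) = -10.8 kcal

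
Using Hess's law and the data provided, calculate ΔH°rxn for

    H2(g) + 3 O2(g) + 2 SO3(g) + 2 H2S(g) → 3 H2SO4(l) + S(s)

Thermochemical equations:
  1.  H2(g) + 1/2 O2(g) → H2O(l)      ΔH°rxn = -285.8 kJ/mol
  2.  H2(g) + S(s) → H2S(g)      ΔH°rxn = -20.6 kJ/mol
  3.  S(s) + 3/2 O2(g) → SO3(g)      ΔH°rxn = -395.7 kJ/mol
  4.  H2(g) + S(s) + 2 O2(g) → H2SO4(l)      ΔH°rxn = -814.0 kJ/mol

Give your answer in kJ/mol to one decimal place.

eq. 1: not needed.
eq. 2 reversed and × 2: (-2)·(-20.6) = +41.2 kJ/mol
eq. 3 reversed and × 2: (-2)·(-395.7) = +791.4 kJ/mol
eq. 4 × 3: (3)·(-814.0) = -2442.0 kJ/mol
Combining the equations, ΔH°rxn = (+41.2) + (+791.4) + (-2442.0) = -1609.4 kJ/mol

ΔH°rxn = -1609.4 kJ/mol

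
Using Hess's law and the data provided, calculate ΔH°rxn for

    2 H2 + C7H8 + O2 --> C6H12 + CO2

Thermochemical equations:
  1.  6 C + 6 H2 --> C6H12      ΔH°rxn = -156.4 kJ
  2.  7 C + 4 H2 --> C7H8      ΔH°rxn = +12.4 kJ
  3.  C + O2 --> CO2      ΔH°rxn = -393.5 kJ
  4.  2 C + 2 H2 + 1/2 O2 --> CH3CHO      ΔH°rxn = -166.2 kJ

ΔH°rxn = -562.3 kJ

eq. 1 as written (C6H12 already on the product side): -156.4 kJ
eq. 2 reversed (reverse to put C7H8 on the reactant side): -12.4 kJ
eq. 3 as written (CO2 already on the product side): -393.5 kJ
eq. 4: not needed (CH3CHO appears nowhere else).
ΔH°rxn = (-156.4) + (-12.4) + (-393.5) = -562.3 kJ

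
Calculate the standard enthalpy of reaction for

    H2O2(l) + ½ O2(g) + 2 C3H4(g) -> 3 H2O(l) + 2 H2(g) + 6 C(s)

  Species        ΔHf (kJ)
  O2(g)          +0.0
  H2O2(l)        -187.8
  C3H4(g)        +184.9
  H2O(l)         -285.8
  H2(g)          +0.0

ΔH°rxn = Σ nΔHf°(products) − Σ nΔHf°(reactants).
Products: 3·(-285.8) + 2·(+0.0) + 6·(+0.0) = -857.4
Reactants: 1·(-187.8) + 1/2·(+0.0) + 2·(+184.9) = +182.0
ΔH° = (-857.4) − (+182.0) = -1039.4 kJ

ΔH° = -1039.4 kJ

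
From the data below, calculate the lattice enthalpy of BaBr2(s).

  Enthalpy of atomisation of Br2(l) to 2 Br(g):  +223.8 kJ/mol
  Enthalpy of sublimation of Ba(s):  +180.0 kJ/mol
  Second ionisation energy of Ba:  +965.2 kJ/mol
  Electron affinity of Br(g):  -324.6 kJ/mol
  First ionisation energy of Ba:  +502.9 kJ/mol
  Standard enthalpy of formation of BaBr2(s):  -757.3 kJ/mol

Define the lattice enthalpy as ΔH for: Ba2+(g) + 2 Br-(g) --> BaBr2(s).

ΔHf° = 1·ΔHsub + 1·(ΣIE) + 1·D(Br2) + 2·EA + U
-757.3 = 1·(+180.0) + 1·(+1468.1) + 1·(+223.8) + 2·(-324.6) + U
U = -757.3 − (+1222.7) = -1980.0 kJ/mol

U = -1980.0 kJ/mol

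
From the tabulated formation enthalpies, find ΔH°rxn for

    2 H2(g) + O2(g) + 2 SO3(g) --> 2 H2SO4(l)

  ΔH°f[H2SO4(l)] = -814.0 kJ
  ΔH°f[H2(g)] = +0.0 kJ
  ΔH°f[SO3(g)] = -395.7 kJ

Products: 2·(-814.0) = -1628.0
Reactants: 2·(+0.0) + 1·(+0.0) + 2·(-395.7) = -791.4
ΔH°rxn = (-1628.0) − (-791.4) = -836.6 kJ

ΔH°rxn = -836.6 kJ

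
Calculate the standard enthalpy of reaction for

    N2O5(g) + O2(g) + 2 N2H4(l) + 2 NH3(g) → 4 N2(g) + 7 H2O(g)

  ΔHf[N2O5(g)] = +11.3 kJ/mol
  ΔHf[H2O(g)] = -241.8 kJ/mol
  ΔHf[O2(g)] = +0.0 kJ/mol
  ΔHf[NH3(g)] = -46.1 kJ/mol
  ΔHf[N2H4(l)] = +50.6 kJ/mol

ΔH°rxn = Σ nΔHf°(products) − Σ nΔHf°(reactants).
Products: 4·(+0.0) + 7·(-241.8) = -1692.6
Reactants: 1·(+11.3) + 1·(+0.0) + 2·(+50.6) + 2·(-46.1) = +20.3
ΔH_rxn = (-1692.6) − (+20.3) = -1712.9 kJ/mol

ΔH_rxn = -1712.9 kJ/mol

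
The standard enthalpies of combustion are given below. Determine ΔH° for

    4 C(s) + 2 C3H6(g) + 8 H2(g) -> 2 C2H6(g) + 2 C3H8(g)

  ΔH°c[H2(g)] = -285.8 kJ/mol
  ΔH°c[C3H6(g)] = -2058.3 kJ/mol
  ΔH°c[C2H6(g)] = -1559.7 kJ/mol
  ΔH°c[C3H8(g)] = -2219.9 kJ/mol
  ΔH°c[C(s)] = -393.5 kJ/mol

ΔH° = -417.8 kJ/mol

Using ΔH = Σ nΔHc°(reactants) − Σ nΔHc°(products):
= [4·(-393.5) + 2·(-2058.3) + 8·(-285.8)] − [2·(-1559.7) + 2·(-2219.9)]
= -417.8 kJ/mol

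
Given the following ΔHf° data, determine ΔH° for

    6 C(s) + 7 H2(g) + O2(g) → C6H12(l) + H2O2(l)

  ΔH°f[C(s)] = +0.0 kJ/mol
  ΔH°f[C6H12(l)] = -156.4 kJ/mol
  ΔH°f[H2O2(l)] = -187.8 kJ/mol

ΔH° = -344.2 kJ/mol

Products: 1·(-156.4) + 1·(-187.8) = -344.2
Reactants: 6·(+0.0) + 7·(+0.0) + 1·(+0.0) = +0.0
ΔH° = (-344.2) − (+0.0) = -344.2 kJ/mol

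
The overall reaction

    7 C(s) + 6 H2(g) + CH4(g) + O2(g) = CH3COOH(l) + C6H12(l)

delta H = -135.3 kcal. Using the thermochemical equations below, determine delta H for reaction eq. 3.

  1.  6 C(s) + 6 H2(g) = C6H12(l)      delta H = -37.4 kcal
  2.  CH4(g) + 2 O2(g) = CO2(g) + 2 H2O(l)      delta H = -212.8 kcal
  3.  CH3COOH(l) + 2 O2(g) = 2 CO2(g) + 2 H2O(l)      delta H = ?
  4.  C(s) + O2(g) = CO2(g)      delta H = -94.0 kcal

eq. 1 as written: -37.4 kcal
eq. 2 as written: -212.8 kcal
eq. 3 reversed: contributes −x
eq. 4 as written: -94.0 kcal
-135.3 = (-37.4) + (-212.8) + (-94.0) − x
x = (-135.3 − (-344.2)) / (-1) = -208.9 kcal

delta H = -208.9 kcal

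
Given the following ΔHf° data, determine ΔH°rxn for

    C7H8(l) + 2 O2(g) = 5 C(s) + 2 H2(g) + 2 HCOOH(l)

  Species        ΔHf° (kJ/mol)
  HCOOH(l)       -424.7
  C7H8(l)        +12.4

ΔH°rxn = -861.8 kJ/mol

Products: 5·(+0.0) + 2·(+0.0) + 2·(-424.7) = -849.4
Reactants: 1·(+12.4) + 2·(+0.0) = +12.4
ΔH°rxn = (-849.4) − (+12.4) = -861.8 kJ/mol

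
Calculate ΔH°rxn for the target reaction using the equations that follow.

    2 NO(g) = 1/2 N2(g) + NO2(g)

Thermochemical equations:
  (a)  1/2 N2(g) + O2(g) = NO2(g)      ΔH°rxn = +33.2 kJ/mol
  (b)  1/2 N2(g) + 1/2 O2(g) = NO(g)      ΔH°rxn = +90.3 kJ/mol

ΔH°rxn = -147.4 kJ/mol

(a) as written: +33.2 kJ/mol
(b) reversed and × 2: (-2)·(+90.3) = -180.6 kJ/mol
By Hess's law, ΔH°rxn = (1)·(+33.2) + (-2)·(+90.3) = -147.4 kJ/mol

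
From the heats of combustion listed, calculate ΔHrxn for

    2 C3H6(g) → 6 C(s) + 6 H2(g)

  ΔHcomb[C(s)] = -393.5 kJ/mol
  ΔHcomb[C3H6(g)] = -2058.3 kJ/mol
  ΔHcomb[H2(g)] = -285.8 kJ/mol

With combustion enthalpies, reactants minus products:
= [2·(-2058.3)] − [6·(-393.5) + 6·(-285.8)]
= -40.8 kJ/mol

ΔHrxn = -40.8 kJ/mol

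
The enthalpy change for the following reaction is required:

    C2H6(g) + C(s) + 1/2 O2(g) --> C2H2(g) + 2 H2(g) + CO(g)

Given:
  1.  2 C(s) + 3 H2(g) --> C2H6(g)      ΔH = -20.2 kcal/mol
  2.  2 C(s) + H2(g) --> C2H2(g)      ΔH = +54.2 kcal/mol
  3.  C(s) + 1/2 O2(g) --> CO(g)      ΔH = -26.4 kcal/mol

ΔH = 48.0 kcal/mol

eq. 1 reversed (reverse to put C2H6(g) on the reactant side): +20.2 kcal/mol
eq. 2 as written (C2H2(g) already on the product side): +54.2 kcal/mol
eq. 3 as written (CO(g) already on the product side): -26.4 kcal/mol
By Hess's law, ΔH = (-1)·(-20.2) + (1)·(+54.2) + (1)·(-26.4) = 48.0 kcal/mol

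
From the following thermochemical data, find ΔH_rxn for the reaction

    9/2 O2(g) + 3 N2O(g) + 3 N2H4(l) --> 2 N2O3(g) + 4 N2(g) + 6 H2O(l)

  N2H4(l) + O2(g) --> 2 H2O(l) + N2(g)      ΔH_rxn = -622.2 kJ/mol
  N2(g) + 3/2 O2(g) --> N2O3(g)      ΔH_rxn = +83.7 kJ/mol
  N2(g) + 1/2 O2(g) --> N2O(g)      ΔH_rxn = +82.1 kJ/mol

equation 1 × 3: (3)·(-622.2) = -1866.6 kJ/mol
equation 2 × 2: (2)·(+83.7) = +167.4 kJ/mol
equation 3 reversed and × 3: (-3)·(+82.1) = -246.3 kJ/mol
Since enthalpy is a state function, ΔH_rxn = (3)·(-622.2) + (2)·(+83.7) + (-3)·(+82.1) = -1945.5 kJ/mol

ΔH_rxn = -1945.5 kJ/mol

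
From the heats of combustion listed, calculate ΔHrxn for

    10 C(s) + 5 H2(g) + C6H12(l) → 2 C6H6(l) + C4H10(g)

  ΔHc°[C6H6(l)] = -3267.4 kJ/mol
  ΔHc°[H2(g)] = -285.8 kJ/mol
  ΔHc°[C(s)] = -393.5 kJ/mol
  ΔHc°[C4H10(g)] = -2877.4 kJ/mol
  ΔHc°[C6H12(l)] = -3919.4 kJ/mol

Using ΔH = Σ nΔHc°(reactants) − Σ nΔHc°(products):
= [10·(-393.5) + 5·(-285.8) + 1·(-3919.4)] − [2·(-3267.4) + 1·(-2877.4)]
= 128.8 kJ/mol

ΔHrxn = 128.8 kJ/mol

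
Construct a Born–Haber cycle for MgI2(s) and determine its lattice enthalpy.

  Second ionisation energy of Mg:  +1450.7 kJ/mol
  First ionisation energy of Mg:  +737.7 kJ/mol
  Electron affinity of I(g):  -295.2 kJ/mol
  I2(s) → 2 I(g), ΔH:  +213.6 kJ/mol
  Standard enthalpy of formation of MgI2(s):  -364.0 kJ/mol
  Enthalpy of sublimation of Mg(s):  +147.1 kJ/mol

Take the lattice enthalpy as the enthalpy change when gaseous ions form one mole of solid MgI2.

U = -2322.7 kJ/mol

ΔHf° = 1·ΔHsub + 1·(ΣIE) + 1·D(I2) + 2·EA + U
-364.0 = 1·(+147.1) + 1·(+2188.4) + 1·(+213.6) + 2·(-295.2) + U
U = -364.0 − (+1958.7) = -2322.7 kJ/mol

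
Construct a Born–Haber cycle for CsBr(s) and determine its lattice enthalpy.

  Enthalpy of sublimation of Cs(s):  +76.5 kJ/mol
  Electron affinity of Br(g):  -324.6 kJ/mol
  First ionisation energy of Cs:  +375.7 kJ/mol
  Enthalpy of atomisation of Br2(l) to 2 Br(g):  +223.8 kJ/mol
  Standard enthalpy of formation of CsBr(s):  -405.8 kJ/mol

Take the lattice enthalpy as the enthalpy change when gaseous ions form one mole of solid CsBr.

ΔHf° = 1·ΔHsub + 1·(ΣIE) + 1/2·D(Br2) + 1·EA + U
-405.8 = 1·(+76.5) + 1·(+375.7) + 1/2·(+223.8) + 1·(-324.6) + U
U = -405.8 − (+239.5) = -645.3 kJ/mol

U = -645.3 kJ/mol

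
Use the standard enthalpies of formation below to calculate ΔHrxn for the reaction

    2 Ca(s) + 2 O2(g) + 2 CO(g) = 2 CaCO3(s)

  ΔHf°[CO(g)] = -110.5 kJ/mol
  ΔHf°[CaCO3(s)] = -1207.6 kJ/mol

ΔHrxn = -2194.2 kJ/mol

Products: 2·(-1207.6) = -2415.2
Reactants: 2·(+0.0) + 2·(+0.0) + 2·(-110.5) = -221.0
ΔHrxn = (-2415.2) − (-221.0) = -2194.2 kJ/mol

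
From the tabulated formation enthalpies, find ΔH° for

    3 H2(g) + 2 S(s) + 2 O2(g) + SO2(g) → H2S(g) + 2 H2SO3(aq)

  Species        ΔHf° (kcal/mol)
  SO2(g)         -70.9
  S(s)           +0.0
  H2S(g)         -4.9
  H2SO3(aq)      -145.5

ΔH° = -225.0 kcal/mol

ΔH°rxn = Σ nΔHf°(products) − Σ nΔHf°(reactants).
Products: 1·(-4.9) + 2·(-145.5) = -295.9
Reactants: 3·(+0.0) + 2·(+0.0) + 2·(+0.0) + 1·(-70.9) = -70.9
ΔH° = (-295.9) − (-70.9) = -225.0 kcal/mol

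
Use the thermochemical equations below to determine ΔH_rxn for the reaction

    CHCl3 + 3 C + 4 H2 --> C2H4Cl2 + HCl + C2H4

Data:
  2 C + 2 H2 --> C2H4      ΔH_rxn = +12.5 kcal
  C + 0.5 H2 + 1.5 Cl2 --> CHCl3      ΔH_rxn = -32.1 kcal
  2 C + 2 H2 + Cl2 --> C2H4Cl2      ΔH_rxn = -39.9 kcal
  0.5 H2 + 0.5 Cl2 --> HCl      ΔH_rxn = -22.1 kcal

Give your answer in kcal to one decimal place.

equation 1 as written: +12.5 kcal
equation 2 reversed: +32.1 kcal
equation 3 as written: -39.9 kcal
equation 4 as written: -22.1 kcal
ΔH_rxn = (+12.5) + (+32.1) + (-39.9) + (-22.1) = -17.4 kcal

ΔH_rxn = -17.4 kcal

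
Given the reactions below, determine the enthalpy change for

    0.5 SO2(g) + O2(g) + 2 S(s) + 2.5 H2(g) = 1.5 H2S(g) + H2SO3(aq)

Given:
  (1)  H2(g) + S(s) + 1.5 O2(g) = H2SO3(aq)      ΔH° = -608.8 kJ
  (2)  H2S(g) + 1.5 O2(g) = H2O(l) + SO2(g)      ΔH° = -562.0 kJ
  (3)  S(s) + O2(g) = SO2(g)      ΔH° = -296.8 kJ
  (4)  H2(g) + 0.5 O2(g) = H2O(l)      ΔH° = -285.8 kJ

(1) as written: -608.8 kJ
(2) reversed and × 3/2: (-3/2)·(-562.0) = +843.0 kJ
(3) as written: -296.8 kJ
(4) × 3/2: (3/2)·(-285.8) = -428.7 kJ
Since enthalpy is a state function, ΔH° = (-608.8) + (+843.0) + (-296.8) + (-428.7) = -491.3 kJ

ΔH° = -491.3 kJ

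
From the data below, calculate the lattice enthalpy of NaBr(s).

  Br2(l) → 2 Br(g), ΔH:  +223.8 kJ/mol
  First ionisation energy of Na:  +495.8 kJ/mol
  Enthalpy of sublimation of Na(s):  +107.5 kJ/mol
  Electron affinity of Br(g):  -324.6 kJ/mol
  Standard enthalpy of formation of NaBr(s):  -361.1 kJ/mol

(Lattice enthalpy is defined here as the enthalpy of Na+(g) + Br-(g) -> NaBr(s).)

ΔHf° = 1·ΔHsub + 1·(ΣIE) + 1/2·D(Br2) + 1·EA + U
-361.1 = 1·(+107.5) + 1·(+495.8) + 1/2·(+223.8) + 1·(-324.6) + U
U = -361.1 − (+390.6) = -751.7 kJ/mol

U = -751.7 kJ/mol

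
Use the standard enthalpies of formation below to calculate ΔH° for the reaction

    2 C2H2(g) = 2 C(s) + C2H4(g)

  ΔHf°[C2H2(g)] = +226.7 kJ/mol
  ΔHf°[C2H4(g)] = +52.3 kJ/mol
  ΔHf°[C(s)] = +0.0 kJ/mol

ΔH°rxn = Σ nΔHf°(products) − Σ nΔHf°(reactants).
Products: 2·(+0.0) + 1·(+52.3) = +52.3
Reactants: 2·(+226.7) = +453.4
ΔH° = (+52.3) − (+453.4) = -401.1 kJ/mol

ΔH° = -401.1 kJ/mol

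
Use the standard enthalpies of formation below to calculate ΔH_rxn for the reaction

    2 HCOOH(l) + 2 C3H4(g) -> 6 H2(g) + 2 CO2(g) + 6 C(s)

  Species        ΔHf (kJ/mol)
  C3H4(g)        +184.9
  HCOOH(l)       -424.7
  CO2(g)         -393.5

ΔH_rxn = -307.4 kJ/mol

ΔH°rxn = Σ nΔHf°(products) − Σ nΔHf°(reactants).
Products: 6·(+0.0) + 2·(-393.5) + 6·(+0.0) = -787.0
Reactants: 2·(-424.7) + 2·(+184.9) = -479.6
ΔH_rxn = (-787.0) − (-479.6) = -307.4 kJ/mol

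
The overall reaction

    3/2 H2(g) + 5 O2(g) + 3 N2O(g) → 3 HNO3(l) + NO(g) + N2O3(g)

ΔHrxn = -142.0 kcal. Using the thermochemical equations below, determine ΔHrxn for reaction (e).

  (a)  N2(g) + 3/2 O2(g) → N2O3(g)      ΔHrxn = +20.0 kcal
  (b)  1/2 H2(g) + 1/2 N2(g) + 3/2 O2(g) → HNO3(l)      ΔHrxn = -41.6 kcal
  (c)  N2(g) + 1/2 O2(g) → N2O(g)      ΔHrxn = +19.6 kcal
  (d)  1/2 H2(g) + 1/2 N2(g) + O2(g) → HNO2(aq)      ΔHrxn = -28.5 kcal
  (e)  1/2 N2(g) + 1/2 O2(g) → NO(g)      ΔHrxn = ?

ΔHrxn = 21.6 kcal

(a) as written (N2O3(g) already on the product side): +20.0 kcal
(b) × 3 (scale by 3 for the 3 HNO3(l)): (3)·(-41.6) = -124.8 kcal
(c) reversed and × 3 (reverse to put N2O(g) on the reactant side; scale by 3 for the 3 N2O(g)): (-3)·(+19.6) = -58.8 kcal
(d): not needed (HNO2(aq) appears nowhere else).
(e) as written (NO(g) already on the product side): contributes x
-142.0 = (+20.0) + (-124.8) + (-58.8) + x
x = (-142.0 − (-163.6)) / (1) = 21.6 kcal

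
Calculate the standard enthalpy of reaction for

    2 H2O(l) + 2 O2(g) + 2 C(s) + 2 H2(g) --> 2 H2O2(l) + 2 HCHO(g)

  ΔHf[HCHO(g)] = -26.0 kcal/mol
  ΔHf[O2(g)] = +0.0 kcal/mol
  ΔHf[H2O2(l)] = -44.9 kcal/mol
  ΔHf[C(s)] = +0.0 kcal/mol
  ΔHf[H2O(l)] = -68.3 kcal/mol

ΔH_rxn = -5.2 kcal/mol

Products: 2·(-44.9) + 2·(-26.0) = -141.8
Reactants: 2·(-68.3) + 2·(+0.0) + 2·(+0.0) + 2·(+0.0) = -136.6
ΔH_rxn = (-141.8) − (-136.6) = -5.2 kcal/mol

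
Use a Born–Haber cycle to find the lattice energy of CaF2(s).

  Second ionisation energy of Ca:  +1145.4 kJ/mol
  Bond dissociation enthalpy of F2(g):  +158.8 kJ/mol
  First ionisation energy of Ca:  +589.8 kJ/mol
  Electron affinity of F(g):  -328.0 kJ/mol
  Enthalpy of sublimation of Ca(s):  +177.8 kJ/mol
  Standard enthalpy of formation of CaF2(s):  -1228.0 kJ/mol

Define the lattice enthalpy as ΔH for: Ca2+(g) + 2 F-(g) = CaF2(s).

ΔHf° = 1·ΔHsub + 1·(ΣIE) + 1·D(F2) + 2·EA + U
-1228.0 = 1·(+177.8) + 1·(+1735.2) + 1·(+158.8) + 2·(-328.0) + U
U = -1228.0 − (+1415.8) = -2643.8 kJ/mol

U = -2643.8 kJ/mol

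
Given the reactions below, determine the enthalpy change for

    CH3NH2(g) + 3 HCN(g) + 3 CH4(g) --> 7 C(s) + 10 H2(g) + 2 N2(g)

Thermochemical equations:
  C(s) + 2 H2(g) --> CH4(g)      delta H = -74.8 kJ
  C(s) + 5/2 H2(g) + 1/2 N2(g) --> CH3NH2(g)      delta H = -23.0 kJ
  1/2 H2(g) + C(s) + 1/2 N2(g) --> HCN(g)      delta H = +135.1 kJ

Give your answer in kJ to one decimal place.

delta H = -157.9 kJ

equation 1 reversed and × 3 (CH4(g) must end up as a reactant; ×3 to match 3 CH4(g) in the target): (-3)·(-74.8) = +224.4 kJ
equation 2 reversed (CH3NH2(g) must end up as a reactant): +23.0 kJ
equation 3 reversed and × 3 (HCN(g) must end up as a reactant; ×3 to match 3 HCN(g) in the target): (-3)·(+135.1) = -405.3 kJ
Combining the equations, delta H = (-3)·(-74.8) + (-1)·(-23.0) + (-3)·(+135.1) = -157.9 kJ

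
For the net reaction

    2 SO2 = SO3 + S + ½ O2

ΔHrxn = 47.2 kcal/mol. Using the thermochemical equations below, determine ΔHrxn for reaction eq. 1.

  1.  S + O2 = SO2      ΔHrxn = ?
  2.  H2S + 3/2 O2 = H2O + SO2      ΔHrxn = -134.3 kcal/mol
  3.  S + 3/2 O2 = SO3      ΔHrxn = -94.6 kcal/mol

eq. 1 reversed and × 2: contributes −2·x
eq. 2: not needed (H2O appears nowhere else).
eq. 3 as written (SO3 already on the product side): -94.6 kcal/mol
+47.2 = (-94.6) − 2·x
x = (+47.2 − (-94.6)) / (-2) = -70.9 kcal/mol

ΔHrxn = -70.9 kcal/mol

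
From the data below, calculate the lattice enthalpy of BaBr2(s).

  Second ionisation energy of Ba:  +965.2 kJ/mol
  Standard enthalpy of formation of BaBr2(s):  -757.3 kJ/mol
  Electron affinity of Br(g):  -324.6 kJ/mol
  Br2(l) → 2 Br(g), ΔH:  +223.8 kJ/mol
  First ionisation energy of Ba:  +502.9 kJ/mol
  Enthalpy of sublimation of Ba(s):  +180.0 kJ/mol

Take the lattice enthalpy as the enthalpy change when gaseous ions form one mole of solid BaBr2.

U = -1980.0 kJ/mol

ΔHf° = 1·ΔHsub + 1·(ΣIE) + 1·D(Br2) + 2·EA + U
-757.3 = 1·(+180.0) + 1·(+1468.1) + 1·(+223.8) + 2·(-324.6) + U
U = -757.3 − (+1222.7) = -1980.0 kJ/mol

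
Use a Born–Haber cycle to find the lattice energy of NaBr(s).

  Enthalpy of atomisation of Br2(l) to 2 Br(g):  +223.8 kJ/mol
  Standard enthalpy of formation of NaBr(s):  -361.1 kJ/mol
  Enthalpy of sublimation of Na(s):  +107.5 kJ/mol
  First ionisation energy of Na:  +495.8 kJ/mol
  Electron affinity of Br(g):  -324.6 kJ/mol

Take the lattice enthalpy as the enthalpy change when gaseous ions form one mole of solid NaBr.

ΔHf° = 1·ΔHsub + 1·(ΣIE) + 1/2·D(Br2) + 1·EA + U
-361.1 = 1·(+107.5) + 1·(+495.8) + 1/2·(+223.8) + 1·(-324.6) + U
U = -361.1 − (+390.6) = -751.7 kJ/mol

U = -751.7 kJ/mol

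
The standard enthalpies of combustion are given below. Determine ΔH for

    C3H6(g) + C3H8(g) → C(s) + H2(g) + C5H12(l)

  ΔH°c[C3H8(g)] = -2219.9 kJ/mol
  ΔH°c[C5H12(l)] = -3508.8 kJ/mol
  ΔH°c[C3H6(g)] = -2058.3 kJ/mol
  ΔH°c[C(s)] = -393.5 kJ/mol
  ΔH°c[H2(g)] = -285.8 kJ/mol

ΔH = -90.1 kJ/mol

Using ΔH = Σ nΔHc°(reactants) − Σ nΔHc°(products):
= [1·(-2058.3) + 1·(-2219.9)] − [1·(-393.5) + 1·(-285.8) + 1·(-3508.8)]
= -90.1 kJ/mol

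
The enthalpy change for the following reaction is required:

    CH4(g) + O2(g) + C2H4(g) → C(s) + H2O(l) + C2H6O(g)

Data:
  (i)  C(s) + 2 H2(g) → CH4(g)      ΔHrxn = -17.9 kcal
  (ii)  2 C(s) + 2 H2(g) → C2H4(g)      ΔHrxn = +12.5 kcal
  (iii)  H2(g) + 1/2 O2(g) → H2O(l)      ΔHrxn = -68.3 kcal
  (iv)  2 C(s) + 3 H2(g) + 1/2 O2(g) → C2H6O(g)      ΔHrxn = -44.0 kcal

(i) reversed: +17.9 kcal
(ii) reversed: -12.5 kcal
(iii) as written: -68.3 kcal
(iv) as written: -44.0 kcal
Summing the manipulated equations, ΔHrxn = (-1)·(-17.9) + (-1)·(+12.5) + (1)·(-68.3) + (1)·(-44.0) = -106.9 kcal

ΔHrxn = -106.9 kcal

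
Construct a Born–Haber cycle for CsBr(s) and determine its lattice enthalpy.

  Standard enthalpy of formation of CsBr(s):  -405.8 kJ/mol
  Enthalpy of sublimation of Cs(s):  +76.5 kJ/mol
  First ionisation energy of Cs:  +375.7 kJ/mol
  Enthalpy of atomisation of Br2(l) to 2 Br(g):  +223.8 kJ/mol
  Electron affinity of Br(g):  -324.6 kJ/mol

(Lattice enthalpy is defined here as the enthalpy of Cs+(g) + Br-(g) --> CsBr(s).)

U = -645.3 kJ/mol

ΔHf° = 1·ΔHsub + 1·(ΣIE) + 1/2·D(Br2) + 1·EA + U
-405.8 = 1·(+76.5) + 1·(+375.7) + 1/2·(+223.8) + 1·(-324.6) + U
U = -405.8 − (+239.5) = -645.3 kJ/mol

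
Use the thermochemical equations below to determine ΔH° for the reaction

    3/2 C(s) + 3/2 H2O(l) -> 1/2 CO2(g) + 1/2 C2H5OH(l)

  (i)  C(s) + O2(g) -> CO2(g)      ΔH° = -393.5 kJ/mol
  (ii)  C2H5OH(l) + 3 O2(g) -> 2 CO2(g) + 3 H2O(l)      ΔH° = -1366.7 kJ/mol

(i) × 3/2: (3/2)·(-393.5) = -590.25 kJ/mol
(ii) reversed and × 1/2: (-1/2)·(-1366.7) = +683.35 kJ/mol
ΔH° = (-590.25) + (+683.35) = 93.1 kJ/mol

ΔH° = 93.1 kJ/mol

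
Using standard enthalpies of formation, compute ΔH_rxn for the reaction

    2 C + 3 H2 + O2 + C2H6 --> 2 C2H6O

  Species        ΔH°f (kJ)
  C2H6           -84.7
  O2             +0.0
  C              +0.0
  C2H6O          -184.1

ΔH°rxn = Σ nΔHf°(products) − Σ nΔHf°(reactants).
Products: 2·(-184.1) = -368.2
Reactants: 2·(+0.0) + 3·(+0.0) + 1·(+0.0) + 1·(-84.7) = -84.7
ΔH_rxn = (-368.2) − (-84.7) = -283.5 kJ

ΔH_rxn = -283.5 kJ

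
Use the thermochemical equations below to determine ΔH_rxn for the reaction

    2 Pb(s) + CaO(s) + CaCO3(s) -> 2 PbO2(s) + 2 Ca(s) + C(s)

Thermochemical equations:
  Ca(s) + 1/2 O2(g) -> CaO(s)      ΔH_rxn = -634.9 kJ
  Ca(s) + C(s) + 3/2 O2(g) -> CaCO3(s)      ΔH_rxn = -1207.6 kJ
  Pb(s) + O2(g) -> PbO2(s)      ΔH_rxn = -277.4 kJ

equation 1 reversed: +634.9 kJ
equation 2 reversed: +1207.6 kJ
equation 3 × 2: (2)·(-277.4) = -554.8 kJ
Combining the equations, ΔH_rxn = (+634.9) + (+1207.6) + (-554.8) = 1287.7 kJ

ΔH_rxn = 1287.7 kJ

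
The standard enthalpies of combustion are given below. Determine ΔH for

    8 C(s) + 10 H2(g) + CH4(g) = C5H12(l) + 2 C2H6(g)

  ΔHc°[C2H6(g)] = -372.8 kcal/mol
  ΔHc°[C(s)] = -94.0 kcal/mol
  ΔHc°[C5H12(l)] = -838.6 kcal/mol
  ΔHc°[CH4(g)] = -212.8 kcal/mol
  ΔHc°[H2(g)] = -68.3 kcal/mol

With combustion enthalpies, reactants minus products:
= [8·(-94.0) + 10·(-68.3) + 1·(-212.8)] − [1·(-838.6) + 2·(-372.8)]
= -63.6 kcal/mol

ΔH = -63.6 kcal/mol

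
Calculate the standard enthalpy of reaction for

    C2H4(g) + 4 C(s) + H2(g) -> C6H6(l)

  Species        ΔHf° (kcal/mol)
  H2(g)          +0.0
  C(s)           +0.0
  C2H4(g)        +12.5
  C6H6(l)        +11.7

Products: 1·(+11.7) = +11.7
Reactants: 1·(+12.5) + 4·(+0.0) + 1·(+0.0) = +12.5
ΔHrxn = (+11.7) − (+12.5) = -0.8 kcal/mol

ΔHrxn = -0.8 kcal/mol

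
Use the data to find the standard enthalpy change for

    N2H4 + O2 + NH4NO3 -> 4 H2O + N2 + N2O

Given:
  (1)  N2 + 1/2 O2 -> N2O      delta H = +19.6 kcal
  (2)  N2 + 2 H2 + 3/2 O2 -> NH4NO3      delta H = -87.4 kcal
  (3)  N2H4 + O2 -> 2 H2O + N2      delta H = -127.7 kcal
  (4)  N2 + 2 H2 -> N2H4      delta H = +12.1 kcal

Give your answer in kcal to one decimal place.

delta H = -136.3 kcal

(1) as written: +19.6 kcal
(2) reversed: +87.4 kcal
(3) × 2: (2)·(-127.7) = -255.4 kcal
(4) as written: +12.1 kcal
delta H = (1)·(+19.6) + (-1)·(-87.4) + (2)·(-127.7) + (1)·(+12.1) = -136.3 kcal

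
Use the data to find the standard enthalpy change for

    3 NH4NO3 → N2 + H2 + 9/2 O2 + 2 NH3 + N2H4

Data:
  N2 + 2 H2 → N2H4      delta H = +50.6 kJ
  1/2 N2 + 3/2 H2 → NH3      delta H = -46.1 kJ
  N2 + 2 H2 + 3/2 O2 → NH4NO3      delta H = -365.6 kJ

equation 1 as written: +50.6 kJ
equation 2 × 2: (2)·(-46.1) = -92.2 kJ
equation 3 reversed and × 3: (-3)·(-365.6) = +1096.8 kJ
By Hess's law, delta H = (+50.6) + (-92.2) + (+1096.8) = 1055.2 kJ

delta H = 1055.2 kJ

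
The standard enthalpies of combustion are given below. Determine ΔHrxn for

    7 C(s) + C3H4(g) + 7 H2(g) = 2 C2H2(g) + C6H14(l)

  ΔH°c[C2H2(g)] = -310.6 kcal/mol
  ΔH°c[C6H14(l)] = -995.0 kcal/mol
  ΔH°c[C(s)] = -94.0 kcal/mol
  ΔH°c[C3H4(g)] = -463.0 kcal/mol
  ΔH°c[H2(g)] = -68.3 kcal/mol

Using ΔH = Σ nΔHc°(reactants) − Σ nΔHc°(products):
= [7·(-94.0) + 1·(-463.0) + 7·(-68.3)] − [2·(-310.6) + 1·(-995.0)]
= 17.1 kcal/mol

ΔHrxn = 17.1 kcal/mol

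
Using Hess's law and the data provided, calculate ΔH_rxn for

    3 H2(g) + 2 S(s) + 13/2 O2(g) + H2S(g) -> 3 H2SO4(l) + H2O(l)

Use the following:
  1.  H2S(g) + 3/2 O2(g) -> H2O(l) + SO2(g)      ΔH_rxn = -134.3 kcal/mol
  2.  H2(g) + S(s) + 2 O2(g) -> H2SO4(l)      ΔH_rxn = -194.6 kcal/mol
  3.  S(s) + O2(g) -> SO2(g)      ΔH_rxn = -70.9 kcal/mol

eq. 1 as written: -134.3 kcal/mol
eq. 2 × 3: (3)·(-194.6) = -583.8 kcal/mol
eq. 3 reversed: +70.9 kcal/mol
ΔH_rxn = (1)·(-134.3) + (3)·(-194.6) + (-1)·(-70.9) = -647.2 kcal/mol

ΔH_rxn = -647.2 kcal/mol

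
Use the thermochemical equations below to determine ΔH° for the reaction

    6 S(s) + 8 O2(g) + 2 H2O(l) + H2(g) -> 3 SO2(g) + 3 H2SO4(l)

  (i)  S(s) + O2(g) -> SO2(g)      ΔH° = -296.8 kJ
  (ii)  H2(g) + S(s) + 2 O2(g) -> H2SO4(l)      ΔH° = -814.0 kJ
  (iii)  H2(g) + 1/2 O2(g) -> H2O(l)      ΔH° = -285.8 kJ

(i) × 3 (scale by 3 for the 3 SO2(g)): (3)·(-296.8) = -890.4 kJ
(ii) × 3 (×3 to match 3 H2SO4(l) in the target): (3)·(-814.0) = -2442.0 kJ
(iii) reversed and × 2 (H2O(l) must end up as a reactant; scale by 2 for the 2 H2O(l)): (-2)·(-285.8) = +571.6 kJ
ΔH° = (3)·(-296.8) + (3)·(-814.0) + (-2)·(-285.8) = -2760.8 kJ

ΔH° = -2760.8 kJ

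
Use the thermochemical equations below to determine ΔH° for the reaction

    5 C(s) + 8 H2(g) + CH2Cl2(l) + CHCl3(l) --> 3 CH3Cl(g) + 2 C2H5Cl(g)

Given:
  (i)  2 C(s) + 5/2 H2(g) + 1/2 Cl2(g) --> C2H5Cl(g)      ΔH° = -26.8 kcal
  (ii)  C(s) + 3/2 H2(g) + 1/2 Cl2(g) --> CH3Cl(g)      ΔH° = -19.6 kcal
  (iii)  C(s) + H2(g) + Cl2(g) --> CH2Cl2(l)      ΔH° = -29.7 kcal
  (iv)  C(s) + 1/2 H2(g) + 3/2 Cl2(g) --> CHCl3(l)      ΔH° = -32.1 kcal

ΔH° = -50.6 kcal

(i) × 2: (2)·(-26.8) = -53.6 kcal
(ii) × 3: (3)·(-19.6) = -58.8 kcal
(iii) reversed: +29.7 kcal
(iv) reversed: +32.1 kcal
Summing the manipulated equations, ΔH° = (-53.6) + (-58.8) + (+29.7) + (+32.1) = -50.6 kcal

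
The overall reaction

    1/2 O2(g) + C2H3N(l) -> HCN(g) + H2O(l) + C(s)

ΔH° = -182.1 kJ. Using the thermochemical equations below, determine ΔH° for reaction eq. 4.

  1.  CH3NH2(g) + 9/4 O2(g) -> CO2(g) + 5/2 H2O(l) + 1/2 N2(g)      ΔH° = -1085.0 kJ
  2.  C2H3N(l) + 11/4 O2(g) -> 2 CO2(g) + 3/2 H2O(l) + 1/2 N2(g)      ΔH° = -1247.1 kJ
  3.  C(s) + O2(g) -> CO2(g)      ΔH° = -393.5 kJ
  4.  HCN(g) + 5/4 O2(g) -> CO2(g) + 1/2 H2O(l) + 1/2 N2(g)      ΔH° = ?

ΔH° = -671.5 kJ

eq. 1: not needed.
eq. 2 as written: -1247.1 kJ
eq. 3 reversed: +393.5 kJ
eq. 4 reversed: contributes −x
-182.1 = (-1247.1) + (+393.5) − x
x = (-182.1 − (-853.6)) / (-1) = -671.5 kJ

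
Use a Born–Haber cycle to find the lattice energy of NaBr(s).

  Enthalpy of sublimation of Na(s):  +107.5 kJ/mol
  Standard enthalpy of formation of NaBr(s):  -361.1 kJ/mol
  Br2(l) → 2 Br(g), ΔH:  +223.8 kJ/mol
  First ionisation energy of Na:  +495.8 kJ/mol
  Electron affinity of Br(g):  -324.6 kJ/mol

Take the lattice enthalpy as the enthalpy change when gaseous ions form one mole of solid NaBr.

ΔHf° = 1·ΔHsub + 1·(ΣIE) + 1/2·D(Br2) + 1·EA + U
-361.1 = 1·(+107.5) + 1·(+495.8) + 1/2·(+223.8) + 1·(-324.6) + U
U = -361.1 − (+390.6) = -751.7 kJ/mol

U = -751.7 kJ/mol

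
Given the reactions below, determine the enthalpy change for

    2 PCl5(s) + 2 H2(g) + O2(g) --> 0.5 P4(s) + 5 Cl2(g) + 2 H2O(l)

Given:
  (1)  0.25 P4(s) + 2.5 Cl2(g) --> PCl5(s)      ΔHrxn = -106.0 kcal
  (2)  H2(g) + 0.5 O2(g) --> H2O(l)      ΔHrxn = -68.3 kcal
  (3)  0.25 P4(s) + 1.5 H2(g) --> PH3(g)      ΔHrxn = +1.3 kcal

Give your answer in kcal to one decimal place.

(1) reversed and × 2 (PCl5(s) must end up as a reactant; scale by 2 for the 2 PCl5(s)): (-2)·(-106.0) = +212.0 kcal
(2) × 2 (scale by 2 for the 2 H2O(l)): (2)·(-68.3) = -136.6 kcal
(3): not needed (PH3(g) appears nowhere else).
Combining the equations, ΔHrxn = (+212.0) + (-136.6) = 75.4 kcal

ΔHrxn = 75.4 kcal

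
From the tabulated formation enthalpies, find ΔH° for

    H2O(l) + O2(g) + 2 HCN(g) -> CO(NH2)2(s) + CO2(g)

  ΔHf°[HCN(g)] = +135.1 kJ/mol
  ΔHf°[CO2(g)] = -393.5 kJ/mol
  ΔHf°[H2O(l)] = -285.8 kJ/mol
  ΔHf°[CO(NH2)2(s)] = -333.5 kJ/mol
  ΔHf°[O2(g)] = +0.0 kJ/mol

ΔH°rxn = Σ nΔHf°(products) − Σ nΔHf°(reactants).
Products: 1·(-333.5) + 1·(-393.5) = -727.0
Reactants: 1·(-285.8) + 1·(+0.0) + 2·(+135.1) = -15.6
ΔH° = (-727.0) − (-15.6) = -711.4 kJ/mol

ΔH° = -711.4 kJ/mol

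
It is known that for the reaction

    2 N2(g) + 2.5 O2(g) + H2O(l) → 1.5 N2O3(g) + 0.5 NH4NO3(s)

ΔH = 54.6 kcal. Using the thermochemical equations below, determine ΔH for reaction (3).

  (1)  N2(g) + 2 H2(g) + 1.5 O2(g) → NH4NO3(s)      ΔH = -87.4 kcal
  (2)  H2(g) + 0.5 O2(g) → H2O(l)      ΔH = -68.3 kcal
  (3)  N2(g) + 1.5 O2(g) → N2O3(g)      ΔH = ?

(1) × 1/2: (1/2)·(-87.4) = -43.7 kcal
(2) reversed: +68.3 kcal
(3) × 3/2: contributes 3/2·x
+54.6 = (-43.7) + (+68.3) + 3/2·x
x = (+54.6 − (+24.6)) / (3/2) = 20.0 kcal

ΔH = 20.0 kcal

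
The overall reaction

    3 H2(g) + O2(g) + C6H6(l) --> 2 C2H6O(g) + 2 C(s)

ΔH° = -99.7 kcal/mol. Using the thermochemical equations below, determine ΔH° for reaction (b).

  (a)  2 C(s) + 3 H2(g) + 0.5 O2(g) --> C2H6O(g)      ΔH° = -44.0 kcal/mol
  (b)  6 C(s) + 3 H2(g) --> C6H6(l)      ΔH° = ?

(a) × 2 (×2 to match 2 C2H6O(g) in the target): (2)·(-44.0) = -88.0 kcal/mol
(b) reversed (reverse to put C6H6(l) on the reactant side): contributes −x
-99.7 = (-88.0) − x
x = (-99.7 − (-88.0)) / (-1) = 11.7 kcal/mol

ΔH° = 11.7 kcal/mol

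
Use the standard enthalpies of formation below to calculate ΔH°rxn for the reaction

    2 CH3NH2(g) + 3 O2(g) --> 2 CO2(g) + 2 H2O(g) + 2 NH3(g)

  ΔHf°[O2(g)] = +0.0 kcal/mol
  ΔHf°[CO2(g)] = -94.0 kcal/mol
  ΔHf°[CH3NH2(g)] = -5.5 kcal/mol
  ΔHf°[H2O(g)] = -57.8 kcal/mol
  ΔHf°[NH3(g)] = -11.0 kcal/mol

ΔH°rxn = -314.6 kcal/mol

ΔH°rxn = Σ nΔHf°(products) − Σ nΔHf°(reactants).
Products: 2·(-94.0) + 2·(-57.8) + 2·(-11.0) = -325.6
Reactants: 2·(-5.5) + 3·(+0.0) = -11.0
ΔH°rxn = (-325.6) − (-11.0) = -314.6 kcal/mol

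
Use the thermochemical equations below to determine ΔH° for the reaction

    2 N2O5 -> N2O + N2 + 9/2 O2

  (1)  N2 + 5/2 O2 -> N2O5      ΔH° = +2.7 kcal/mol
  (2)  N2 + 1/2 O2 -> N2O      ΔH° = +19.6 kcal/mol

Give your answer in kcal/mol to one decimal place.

(1) reversed and × 2 (N2O5 must end up as a reactant; scale by 2 for the 2 N2O5): (-2)·(+2.7) = -5.4 kcal/mol
(2) as written (N2O already on the product side): +19.6 kcal/mol
ΔH° = (-2)·(+2.7) + (1)·(+19.6) = 14.2 kcal/mol

ΔH° = 14.2 kcal/mol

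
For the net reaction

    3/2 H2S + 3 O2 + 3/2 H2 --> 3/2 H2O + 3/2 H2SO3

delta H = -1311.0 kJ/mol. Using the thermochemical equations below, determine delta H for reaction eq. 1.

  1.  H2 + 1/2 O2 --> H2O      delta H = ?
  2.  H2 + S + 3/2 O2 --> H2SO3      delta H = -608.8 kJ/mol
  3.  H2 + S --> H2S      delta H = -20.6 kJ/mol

delta H = -285.8 kJ/mol

eq. 1 × 3/2 (scale by 3/2 for the 3/2 H2O): contributes 3/2·x
eq. 2 × 3/2 (scale by 3/2 for the 3/2 H2SO3): (3/2)·(-608.8) = -913.2 kJ/mol
eq. 3 reversed and × 3/2 (reverse to put H2S on the reactant side; ×3/2 to match 3/2 H2S in the target): (-3/2)·(-20.6) = +30.9 kJ/mol
-1311.0 = (-913.2) + (+30.9) + 3/2·x
x = (-1311.0 − (-882.3)) / (3/2) = -285.8 kJ/mol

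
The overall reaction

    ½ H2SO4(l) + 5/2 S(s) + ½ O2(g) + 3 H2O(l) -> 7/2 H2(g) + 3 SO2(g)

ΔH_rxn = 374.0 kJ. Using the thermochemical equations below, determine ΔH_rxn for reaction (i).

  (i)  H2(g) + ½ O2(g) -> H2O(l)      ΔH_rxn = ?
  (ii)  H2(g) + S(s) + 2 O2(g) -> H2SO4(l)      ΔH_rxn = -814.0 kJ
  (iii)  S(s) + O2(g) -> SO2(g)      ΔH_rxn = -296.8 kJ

ΔH_rxn = -285.8 kJ

(i) reversed and × 3 (H2O(l) must end up as a reactant; scale by 3 for the 3 H2O(l)): contributes −3·x
(ii) reversed and × 1/2 (reverse to put H2SO4(l) on the reactant side; ×1/2 to match 1/2 H2SO4(l) in the target): (-1/2)·(-814.0) = +407.0 kJ
(iii) × 3 (scale by 3 for the 3 SO2(g)): (3)·(-296.8) = -890.4 kJ
+374.0 = (+407.0) + (-890.4) − 3·x
x = (+374.0 − (-483.4)) / (-3) = -285.8 kJ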